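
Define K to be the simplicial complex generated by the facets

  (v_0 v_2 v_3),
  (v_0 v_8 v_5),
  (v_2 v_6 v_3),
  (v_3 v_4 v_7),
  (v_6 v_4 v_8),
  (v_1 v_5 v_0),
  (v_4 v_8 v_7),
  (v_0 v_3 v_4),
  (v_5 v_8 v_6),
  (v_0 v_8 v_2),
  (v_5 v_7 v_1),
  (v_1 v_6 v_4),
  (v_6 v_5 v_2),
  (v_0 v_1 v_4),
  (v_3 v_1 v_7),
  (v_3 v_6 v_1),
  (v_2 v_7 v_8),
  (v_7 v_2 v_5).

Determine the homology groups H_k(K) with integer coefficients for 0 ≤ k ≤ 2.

Order the vertices as v_0 < v_1 < v_2 < v_3 < v_4 < v_5 < v_6 < v_7 < v_8. Listing each simplex with vertices in this order, K has dimension 2 with simplices:

  0-simplices (9): [v_0], [v_1], [v_2], [v_3], [v_4], [v_5], [v_6], [v_7], [v_8]
  1-simplices (27): (27 of them)
  2-simplices (18): (18 of them)

Hence C_0 ≅ Z^9, C_1 ≅ Z^27, C_2 ≅ Z^18.

∂_1: C_1 → C_0 is given by ∂[p,q] = [q] − [p]. For instance
  ∂[v_1,v_7] = [v_7] − [v_1].
The resulting 9×27 matrix has rank 8, and its Smith normal form has invariant factors (1,1,1,1,1,1,1,1).

∂_2: C_2 → C_1 maps a triangle to the signed sum of its edges. For instance
  ∂[v_0,v_1,v_4] = [v_1,v_4] − [v_0,v_4] + [v_0,v_1],
  ∂[v_0,v_1,v_5] = [v_1,v_5] − [v_0,v_5] + [v_0,v_1].
As a 27×18 matrix over Z this has rank 18, with invariant factors (1,1,1,1,1,1,1,1,1,1,1,1,1,1,1,1,1,2).

Now H_k = ker ∂_k / im ∂_{k+1}, so:

  H_0: rank C_0 − rank ∂_1 = 9 − 8 = 1, and the invariant factors of ∂_1 are all 1, so H_0 ≅ Z.
  H_1: rank ker ∂_1 − rank ∂_2 = (27 − 8) − 18 = 1, and ∂_2 has invariant factor 2 > 1, so H_1 ≅ Z ⊕ Z/2.
  H_2: rank ker ∂_2 − rank ∂_3 = (18 − 18) − 0 = 0, and there is no ∂_3, so H_2 ≅ 0.

H_0 = Z,  H_1 = Z ⊕ Z/2,  H_2 = 0.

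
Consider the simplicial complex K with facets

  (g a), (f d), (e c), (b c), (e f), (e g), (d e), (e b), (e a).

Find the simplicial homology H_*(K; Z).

Take the total order a < b < c < d < e < f < g on the vertex set. Then K (dimension 1) consists of the simplices:

  0-simplices (7): a, b, c, d, e, f, g
  1-simplices (9): ae, ag, bc, be, ce, de, df, ef, eg

so the chain groups are C_0 ≅ Z^7, C_1 ≅ Z^9.

Boundary ∂_1: C_1 → C_0 maps an edge to its endpoints' difference, ∂[p,q] = q − p.
This gives a 7×9 integer matrix of rank 6; reducing to Smith normal form yields diagonal entries (1,1,1,1,1,1).

Computing H_k = (kernel of ∂_k) / (image of ∂_{k+1}):

  H_0: rank C_0 − rank ∂_1 = 7 − 6 = 1, and the invariant factors of ∂_1 are all 1, so H_0 ≅ Z.
  H_1: rank ker ∂_1 − rank ∂_2 = (9 − 6) − 0 = 3, and there is no ∂_2, so H_1 ≅ Z^3.

(K is a triangulation of a wedge of 3 circles.)

H_0 ≅ Z,  H_1 ≅ Z^3.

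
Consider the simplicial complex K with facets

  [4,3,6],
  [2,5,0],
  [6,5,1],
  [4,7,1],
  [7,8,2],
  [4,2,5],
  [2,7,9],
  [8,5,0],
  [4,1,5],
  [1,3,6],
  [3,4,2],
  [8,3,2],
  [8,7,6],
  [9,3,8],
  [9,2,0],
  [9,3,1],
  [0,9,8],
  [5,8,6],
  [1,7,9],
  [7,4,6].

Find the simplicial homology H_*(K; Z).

H_0 ≅ Z,  H_1 ≅ Z ⊕ Z/2Z,  H_2 = 0.

Fix the vertex order 0 < 1 < 2 < 3 < 4 < 5 < 6 < 7 < 8 < 9 and write every simplex with vertices in increasing order. Then dim K = 2 and the simplices of K are:

  0-simplices (10): [0], [1], [2], [3], [4], [5], [6], [7], [8], [9]
  1-simplices (30): (30 of them)
  2-simplices (20): (20 of them)

giving chain groups C_0 ≅ Z^10, C_1 ≅ Z^30, C_2 ≅ Z^20.

The boundary map ∂_1: C_1 → C_0 sends each edge [p,q] (with p < q) to q − p.
The resulting 10×30 matrix has rank 9, and its Smith normal form has invariant factors (1,1,1,1,1,1,1,1,1).

∂_2: C_2 → C_1 sends each 2-simplex [p,q,r] to [q,r] − [p,r] + [p,q]. For instance
  ∂[0,8,9] = [8,9] − [0,9] + [0,8],
  ∂[1,3,6] = [3,6] − [1,6] + [1,3].
This gives a 30×20 integer matrix of rank 20; reducing to Smith normal form yields diagonal entries (1,1,1,1,1,1,1,1,1,1,1,1,1,1,1,1,1,1,1,2).

Now H_k = ker ∂_k / im ∂_{k+1}, so:

  H_0: rank C_0 − rank ∂_1 = 10 − 9 = 1, and the invariant factors of ∂_1 are all 1, so H_0 ≅ Z.
  H_1: rank ker ∂_1 − rank ∂_2 = (30 − 9) − 20 = 1, and ∂_2 has invariant factor 2 > 1, so H_1 ≅ Z ⊕ Z/2Z.
  H_2: rank ker ∂_2 − rank ∂_3 = (20 − 20) − 0 = 0, and there is no ∂_3, so H_2 ≅ 0.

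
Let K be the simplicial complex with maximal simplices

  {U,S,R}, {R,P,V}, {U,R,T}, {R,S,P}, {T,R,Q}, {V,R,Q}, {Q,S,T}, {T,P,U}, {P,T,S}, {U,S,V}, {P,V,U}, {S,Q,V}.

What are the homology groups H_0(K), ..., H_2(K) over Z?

Fix the vertex order P < Q < R < S < T < U < V and write every simplex with vertices in increasing order. Then dim K = 2 and the simplices of K are:

  0-simplices (7): P, Q, R, S, T, U, V
  1-simplices (18): PR, PS, PT, PU, PV, QR, QS, QT, QV, RS, RT, RU, RV, ST, SU, SV, TU, UV
  2-simplices (12): PRS, PRV, PST, PTU, PUV, QRT, QRV, QST, QSV, RSU, RTU, SUV

giving chain groups C_0 ≅ Z^7, C_1 ≅ Z^18, C_2 ≅ Z^12.

∂_1: C_1 → C_0 is given by ∂[p,q] = [q] − [p]. For instance
  ∂PT = T − P.
As a 7×18 matrix over Z this has rank 6, with invariant factors (1,1,1,1,1,1).

The boundary map ∂_2: C_2 → C_1 acts by ∂[p,q,r] = [q,r] − [p,r] + [p,q]. For instance
  ∂QSV = SV − QV + QS,
  ∂SUV = UV − SV + SU.
This gives a 18×12 integer matrix of rank 12; reducing to Smith normal form yields diagonal entries (1,1,1,1,1,1,1,1,1,1,1,2).

From H_k ≅ ker(∂_k) / im(∂_{k+1}) we obtain:

  H_0: rank C_0 − rank ∂_1 = 7 − 6 = 1, and the invariant factors of ∂_1 are all 1, so H_0 ≅ Z.
  H_1: rank ker ∂_1 − rank ∂_2 = (18 − 6) − 12 = 0, and ∂_2 has invariant factor 2 > 1, so H_1 ≅ Z_2.
  H_2: rank ker ∂_2 − rank ∂_3 = (12 − 12) − 0 = 0, and there is no ∂_3, so H_2 ≅ 0.

As a check, the Euler characteristic is 7 − 18 + 12 = 1, which agrees with 1 − 0 + 0 = 1.

H_0 ≅ Z,  H_1 ≅ Z_2,  H_2 = 0.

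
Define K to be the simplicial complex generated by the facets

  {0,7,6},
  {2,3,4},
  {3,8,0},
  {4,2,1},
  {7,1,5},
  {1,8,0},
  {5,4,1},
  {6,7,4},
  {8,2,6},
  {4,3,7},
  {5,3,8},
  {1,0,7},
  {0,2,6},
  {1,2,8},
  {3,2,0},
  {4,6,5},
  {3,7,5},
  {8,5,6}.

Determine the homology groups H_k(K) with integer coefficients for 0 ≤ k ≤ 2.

Order the vertices as 0 < 1 < 2 < 3 < 4 < 5 < 6 < 7 < 8. Listing each simplex with vertices in this order, K has dimension 2 with simplices:

  0-simplices (9): [0], [1], [2], [3], [4], [5], [6], [7], [8]
  1-simplices (27): (27 of them)
  2-simplices (18): [0,1,7], [0,1,8], [0,2,3], [0,2,6], [0,3,8], [0,6,7], [1,2,4], [1,2,8], [1,4,5], [1,5,7], [2,3,4], [2,6,8], [3,4,7], [3,5,7], [3,5,8], [4,5,6], [4,6,7], [5,6,8]

so the chain groups are C_0 ≅ Z^9, C_1 ≅ Z^27, C_2 ≅ Z^18.

Boundary ∂_1: C_1 → C_0 sends each edge [p,q] (with p < q) to q − p. For instance
  ∂[2,4] = [4] − [2].
The 9×27 boundary matrix has rank 8 and Smith normal form diag(1,1,1,1,1,1,1,1).

∂_2: C_2 → C_1 acts by ∂[p,q,r] = [q,r] − [p,r] + [p,q]. For instance
  ∂[0,1,8] = [1,8] − [0,8] + [0,1],
  ∂[1,4,5] = [4,5] − [1,5] + [1,4].
This gives a 27×18 integer matrix of rank 18; reducing to Smith normal form yields diagonal entries (1,1,1,1,1,1,1,1,1,1,1,1,1,1,1,1,1,2).

From H_k ≅ ker(∂_k) / im(∂_{k+1}) we obtain:

  H_0: rank C_0 − rank ∂_1 = 9 − 8 = 1, and the invariant factors of ∂_1 are all 1, so H_0 ≅ Z.
  H_1: rank ker ∂_1 − rank ∂_2 = (27 − 8) − 18 = 1, and ∂_2 has invariant factor 2 > 1, so H_1 ≅ Z ⊕ Z/2.
  H_2: rank ker ∂_2 − rank ∂_3 = (18 − 18) − 0 = 0, and there is no ∂_3, so H_2 ≅ 0.

(K is a triangulation of the Klein bottle.)

H_0 ≅ Z,  H_1 ≅ Z ⊕ Z/2,  H_2 = 0.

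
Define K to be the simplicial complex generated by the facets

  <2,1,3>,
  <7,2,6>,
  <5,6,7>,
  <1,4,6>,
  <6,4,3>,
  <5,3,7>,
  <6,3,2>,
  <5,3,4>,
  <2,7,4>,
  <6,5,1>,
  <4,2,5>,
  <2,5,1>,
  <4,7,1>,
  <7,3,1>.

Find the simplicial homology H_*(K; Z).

H_0 ≅ Z,  H_1 ≅ Z^2,  H_2 ≅ Z.

Fix the vertex order 1 < 2 < 3 < 4 < 5 < 6 < 7 and write every simplex with vertices in increasing order. Then dim K = 2 and the simplices of K are:

  0-simplices (7): [1], [2], [3], [4], [5], [6], [7]
  1-simplices (21): [1,2], [1,3], [1,4], [1,5], [1,6], [1,7], [2,3], [2,4], [2,5], [2,6], [2,7], [3,4], [3,5], [3,6], [3,7], [4,5], [4,6], [4,7], [5,6], [5,7], [6,7]
  2-simplices (14): [1,2,3], [1,2,5], [1,3,7], [1,4,6], [1,4,7], [1,5,6], [2,3,6], [2,4,5], [2,4,7], [2,6,7], [3,4,5], [3,4,6], [3,5,7], [5,6,7]

Hence C_0 ≅ Z^7, C_1 ≅ Z^21, C_2 ≅ Z^14.

∂_1: C_1 → C_0 is given by ∂[p,q] = [q] − [p].
This gives a 7×21 integer matrix of rank 6; reducing to Smith normal form yields diagonal entries (1,1,1,1,1,1).

Boundary ∂_2: C_2 → C_1 maps a triangle to the signed sum of its edges. For instance
  ∂[3,4,5] = [4,5] − [3,5] + [3,4],
  ∂[5,6,7] = [6,7] − [5,7] + [5,6].
The 21×14 boundary matrix has rank 13 and Smith normal form diag(1,1,1,1,1,1,1,1,1,1,1,1,1).

From H_k ≅ ker(∂_k) / im(∂_{k+1}) we obtain:

  H_0: rank C_0 − rank ∂_1 = 7 − 6 = 1, and the invariant factors of ∂_1 are all 1, so H_0 = Z.
  H_1: rank ker ∂_1 − rank ∂_2 = (21 − 6) − 13 = 2, and the invariant factors of ∂_2 are all 1, so H_1 = Z^2.
  H_2: rank ker ∂_2 − rank ∂_3 = (14 − 13) − 0 = 1, and there is no ∂_3, so H_2 = Z.

As a check, the Euler characteristic is 7 − 21 + 14 = 0, which agrees with 1 − 2 + 1 = 0.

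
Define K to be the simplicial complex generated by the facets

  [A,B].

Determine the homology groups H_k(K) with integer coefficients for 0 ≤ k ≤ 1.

Fix the vertex order A < B and write every simplex with vertices in increasing order. Then dim K = 1 and the simplices of K are:

  0-simplices (2): A, B
  1-simplices (1): AB

Hence C_0 ≅ Z^2, C_1 ≅ Z^1.

Boundary ∂_1: C_1 → C_0 sends each edge [p,q] (with p < q) to q − p. For instance
  ∂AB = B − A.
This gives a 2×1 integer matrix of rank 1; reducing to Smith normal form yields diagonal entries (1).

From H_k ≅ ker(∂_k) / im(∂_{k+1}) we obtain:

  H_0: rank C_0 − rank ∂_1 = 2 − 1 = 1, and the invariant factors of ∂_1 are all 1, so H_0 = Z.
  H_1: rank ker ∂_1 − rank ∂_2 = (1 − 1) − 0 = 0, and there is no ∂_2, so H_1 = 0.

H_0 = Z,  H_1 = 0.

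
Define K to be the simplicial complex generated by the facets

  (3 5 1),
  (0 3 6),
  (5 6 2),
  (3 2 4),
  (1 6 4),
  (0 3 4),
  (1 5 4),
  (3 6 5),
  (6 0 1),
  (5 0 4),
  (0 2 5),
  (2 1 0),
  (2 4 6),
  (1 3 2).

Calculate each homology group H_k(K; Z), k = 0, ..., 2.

H_0 ≅ Z,  H_1 ≅ Z^2,  H_2 ≅ Z.

Order the vertices as 0 < 1 < 2 < 3 < 4 < 5 < 6. Listing each simplex with vertices in this order, K has dimension 2 with simplices:

  0-simplices (7): [0], [1], [2], [3], [4], [5], [6]
  1-simplices (21): [0,1], [0,2], [0,3], [0,4], [0,5], [0,6], [1,2], [1,3], [1,4], [1,5], [1,6], [2,3], [2,4], [2,5], [2,6], [3,4], [3,5], [3,6], [4,5], [4,6], [5,6]
  2-simplices (14): [0,1,2], [0,1,6], [0,2,5], [0,3,4], [0,3,6], [0,4,5], [1,2,3], [1,3,5], [1,4,5], [1,4,6], [2,3,4], [2,4,6], [2,5,6], [3,5,6]

so the chain groups are C_0 ≅ Z^7, C_1 ≅ Z^21, C_2 ≅ Z^14.

Boundary ∂_1: C_1 → C_0 sends each edge [p,q] (with p < q) to q − p.
The 7×21 boundary matrix has rank 6 and Smith normal form diag(1,1,1,1,1,1).

∂_2: C_2 → C_1 acts by ∂[p,q,r] = [q,r] − [p,r] + [p,q]. For instance
  ∂[1,4,6] = [4,6] − [1,6] + [1,4],
  ∂[0,3,4] = [3,4] − [0,4] + [0,3].
The resulting 21×14 matrix has rank 13, and its Smith normal form has invariant factors (1,1,1,1,1,1,1,1,1,1,1,1,1).

From H_k ≅ ker(∂_k) / im(∂_{k+1}) we obtain:

  H_0: rank C_0 − rank ∂_1 = 7 − 6 = 1, and the invariant factors of ∂_1 are all 1, so H_0 ≅ Z.
  H_1: rank ker ∂_1 − rank ∂_2 = (21 − 6) − 13 = 2, and the invariant factors of ∂_2 are all 1, so H_1 ≅ Z^2.
  H_2: rank ker ∂_2 − rank ∂_3 = (14 − 13) − 0 = 1, and there is no ∂_3, so H_2 ≅ Z.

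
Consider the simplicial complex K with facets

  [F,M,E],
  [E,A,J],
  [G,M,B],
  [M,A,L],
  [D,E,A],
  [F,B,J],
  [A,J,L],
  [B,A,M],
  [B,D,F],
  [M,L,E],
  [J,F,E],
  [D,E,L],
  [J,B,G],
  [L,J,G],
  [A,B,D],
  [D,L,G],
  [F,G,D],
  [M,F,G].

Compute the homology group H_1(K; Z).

H_1 = Z ⊕ Z/2.

Take the total order A < B < D < E < F < G < J < L < M on the vertex set. Then K (dimension 2) consists of the simplices:

  0-simplices (9): A, B, D, E, F, G, J, L, M
  1-simplices (27): AB, AD, AE, AJ, AL, AM, BD, BF, BG, BJ, BM, DE, DF, DG, DL, EF, EJ, EL, EM, FG, FJ, FM, GJ, GL, GM, JL, LM
  2-simplices (18): ABD, ABM, ADE, AEJ, AJL, ALM, BDF, BFJ, BGJ, BGM, DEL, DFG, DGL, EFJ, EFM, ELM, FGM, GJL

so the chain groups are C_0 ≅ Z^9, C_1 ≅ Z^27, C_2 ≅ Z^18.

Boundary ∂_1: C_1 → C_0 sends each edge [p,q] (with p < q) to q − p.
The resulting 9×27 matrix has rank 8, and its Smith normal form has invariant factors (1,1,1,1,1,1,1,1).

∂_2: C_2 → C_1 acts by ∂[p,q,r] = [q,r] − [p,r] + [p,q]. For instance
  ∂BGJ = GJ − BJ + BG,
  ∂ADE = DE − AE + AD.
The resulting 27×18 matrix has rank 18, and its Smith normal form has invariant factors (1,1,1,1,1,1,1,1,1,1,1,1,1,1,1,1,1,2).

From H_k ≅ ker(∂_k) / im(∂_{k+1}) we obtain:

  H_1: rank ker ∂_1 − rank ∂_2 = (27 − 8) − 18 = 1, and ∂_2 has invariant factor 2 > 1, so H_1 ≅ Z ⊕ Z/2.

(K is a triangulation of the Klein bottle.)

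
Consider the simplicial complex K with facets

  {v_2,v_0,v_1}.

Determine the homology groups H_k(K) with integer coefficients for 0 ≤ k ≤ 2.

Take the total order v_0 < v_1 < v_2 on the vertex set. Then K (dimension 2) consists of the simplices:

  0-simplices (3): [v_0], [v_1], [v_2]
  1-simplices (3): [v_0,v_1], [v_0,v_2], [v_1,v_2]
  2-simplices (1): [v_0,v_1,v_2]

so the chain groups are C_0 ≅ Z^3, C_1 ≅ Z^3, C_2 ≅ Z^1.

∂_1: C_1 → C_0 sends each edge [p,q] (with p < q) to q − p.
This gives a 3×3 integer matrix of rank 2; reducing to Smith normal form yields diagonal entries (1,1).

The boundary map ∂_2: C_2 → C_1 maps a triangle to the signed sum of its edges. For instance
  ∂[v_0,v_1,v_2] = [v_1,v_2] − [v_0,v_2] + [v_0,v_1].
This gives a 3×1 integer matrix of rank 1; reducing to Smith normal form yields diagonal entries (1).

From H_k ≅ ker(∂_k) / im(∂_{k+1}) we obtain:

  H_0: rank C_0 − rank ∂_1 = 3 − 2 = 1, and the invariant factors of ∂_1 are all 1, so H_0 = Z.
  H_1: rank ker ∂_1 − rank ∂_2 = (3 − 2) − 1 = 0, and the invariant factors of ∂_2 are all 1, so H_1 = 0.
  H_2: rank ker ∂_2 − rank ∂_3 = (1 − 1) − 0 = 0, and there is no ∂_3, so H_2 = 0.

(K is a triangulation of the 2-simplex.)

H_0 ≅ Z,  H_1 = 0,  H_2 = 0.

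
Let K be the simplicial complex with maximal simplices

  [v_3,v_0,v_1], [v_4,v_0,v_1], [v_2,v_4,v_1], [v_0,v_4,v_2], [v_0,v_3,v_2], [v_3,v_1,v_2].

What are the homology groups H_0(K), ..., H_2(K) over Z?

H_0 ≅ Z,  H_1 = 0,  H_2 ≅ Z.

Order the vertices as v_0 < v_1 < v_2 < v_3 < v_4. Listing each simplex with vertices in this order, K has dimension 2 with simplices:

  0-simplices (5): [v_0], [v_1], [v_2], [v_3], [v_4]
  1-simplices (9): [v_0,v_1], [v_0,v_2], [v_0,v_3], [v_0,v_4], [v_1,v_2], [v_1,v_3], [v_1,v_4], [v_2,v_3], [v_2,v_4]
  2-simplices (6): [v_0,v_1,v_3], [v_0,v_1,v_4], [v_0,v_2,v_3], [v_0,v_2,v_4], [v_1,v_2,v_3], [v_1,v_2,v_4]

Hence C_0 ≅ Z^5, C_1 ≅ Z^9, C_2 ≅ Z^6.

Boundary ∂_1: C_1 → C_0 maps an edge to its endpoints' difference, ∂[p,q] = q − p.
The 5×9 boundary matrix has rank 4 and Smith normal form diag(1,1,1,1).

Boundary ∂_2: C_2 → C_1 sends each 2-simplex [p,q,r] to [q,r] − [p,r] + [p,q]. For instance
  ∂[v_0,v_2,v_3] = [v_2,v_3] − [v_0,v_3] + [v_0,v_2],
  ∂[v_1,v_2,v_3] = [v_2,v_3] − [v_1,v_3] + [v_1,v_2].
The resulting 9×6 matrix has rank 5, and its Smith normal form has invariant factors (1,1,1,1,1).

Now H_k = ker ∂_k / im ∂_{k+1}, so:

  H_0: rank C_0 − rank ∂_1 = 5 − 4 = 1, and the invariant factors of ∂_1 are all 1, so H_0 = Z.
  H_1: rank ker ∂_1 − rank ∂_2 = (9 − 4) − 5 = 0, and the invariant factors of ∂_2 are all 1, so H_1 = 0.
  H_2: rank ker ∂_2 − rank ∂_3 = (6 − 5) − 0 = 1, and there is no ∂_3, so H_2 = Z.

(K is a triangulation of the 2-sphere S^2.)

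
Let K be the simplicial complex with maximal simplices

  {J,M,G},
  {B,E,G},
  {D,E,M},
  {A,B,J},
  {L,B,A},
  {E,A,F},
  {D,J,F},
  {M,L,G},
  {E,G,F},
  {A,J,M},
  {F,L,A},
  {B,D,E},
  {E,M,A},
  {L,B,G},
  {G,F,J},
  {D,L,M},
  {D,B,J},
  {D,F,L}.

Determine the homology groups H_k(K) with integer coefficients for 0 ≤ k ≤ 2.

H_0 = Z,  H_1 = Z^2,  H_2 = Z.

Fix the vertex order A < B < D < E < F < G < J < L < M and write every simplex with vertices in increasing order. Then dim K = 2 and the simplices of K are:

  0-simplices (9): A, B, D, E, F, G, J, L, M
  1-simplices (27): AB, AE, AF, AJ, AL, AM, BD, BE, BG, BJ, BL, DE, DF, DJ, DL, DM, EF, EG, EM, FG, FJ, FL, GJ, GL, GM, JM, LM
  2-simplices (18): ABJ, ABL, AEF, AEM, AFL, AJM, BDE, BDJ, BEG, BGL, DEM, DFJ, DFL, DLM, EFG, FGJ, GJM, GLM

giving chain groups C_0 ≅ Z^9, C_1 ≅ Z^27, C_2 ≅ Z^18.

∂_1: C_1 → C_0 maps an edge to its endpoints' difference, ∂[p,q] = q − p. For instance
  ∂FL = L − F.
The resulting 9×27 matrix has rank 8, and its Smith normal form has invariant factors (1,1,1,1,1,1,1,1).

Boundary ∂_2: C_2 → C_1 maps a triangle to the signed sum of its edges. For instance
  ∂AJM = JM − AM + AJ,
  ∂FGJ = GJ − FJ + FG.
The resulting 27×18 matrix has rank 17, and its Smith normal form has invariant factors (1,1,1,1,1,1,1,1,1,1,1,1,1,1,1,1,1).

Computing H_k = (kernel of ∂_k) / (image of ∂_{k+1}):

  H_0: rank C_0 − rank ∂_1 = 9 − 8 = 1, and the invariant factors of ∂_1 are all 1, so H_0 ≅ Z.
  H_1: rank ker ∂_1 − rank ∂_2 = (27 − 8) − 17 = 2, and the invariant factors of ∂_2 are all 1, so H_1 ≅ Z^2.
  H_2: rank ker ∂_2 − rank ∂_3 = (18 − 17) − 0 = 1, and there is no ∂_3, so H_2 ≅ Z.

As a check, the Euler characteristic is 9 − 27 + 18 = 0, which agrees with 1 − 2 + 1 = 0.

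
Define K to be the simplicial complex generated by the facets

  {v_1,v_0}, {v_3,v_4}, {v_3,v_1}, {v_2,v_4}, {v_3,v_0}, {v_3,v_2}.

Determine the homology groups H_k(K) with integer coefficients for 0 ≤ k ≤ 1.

H_0 = Z,  H_1 = Z^2.

Fix the vertex order v_0 < v_1 < v_2 < v_3 < v_4 and write every simplex with vertices in increasing order. Then dim K = 1 and the simplices of K are:

  0-simplices (5): [v_0], [v_1], [v_2], [v_3], [v_4]
  1-simplices (6): [v_0,v_1], [v_0,v_3], [v_1,v_3], [v_2,v_3], [v_2,v_4], [v_3,v_4]

Hence C_0 ≅ Z^5, C_1 ≅ Z^6.

The boundary map ∂_1: C_1 → C_0 is given by ∂[p,q] = [q] − [p]. For instance
  ∂[v_0,v_3] = [v_3] − [v_0].
The 5×6 boundary matrix has rank 4 and Smith normal form diag(1,1,1,1).

Computing H_k = (kernel of ∂_k) / (image of ∂_{k+1}):

  H_0: rank C_0 − rank ∂_1 = 5 − 4 = 1, and the invariant factors of ∂_1 are all 1, so H_0 ≅ Z.
  H_1: rank ker ∂_1 − rank ∂_2 = (6 − 4) − 0 = 2, and there is no ∂_2, so H_1 ≅ Z^2.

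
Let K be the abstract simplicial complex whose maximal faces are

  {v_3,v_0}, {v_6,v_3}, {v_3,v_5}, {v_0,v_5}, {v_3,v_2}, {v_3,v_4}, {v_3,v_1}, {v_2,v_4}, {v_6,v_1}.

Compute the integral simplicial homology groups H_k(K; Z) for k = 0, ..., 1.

Take the total order v_0 < v_1 < v_2 < v_3 < v_4 < v_5 < v_6 on the vertex set. Then K (dimension 1) consists of the simplices:

  0-simplices (7): [v_0], [v_1], [v_2], [v_3], [v_4], [v_5], [v_6]
  1-simplices (9): [v_0,v_3], [v_0,v_5], [v_1,v_3], [v_1,v_6], [v_2,v_3], [v_2,v_4], [v_3,v_4], [v_3,v_5], [v_3,v_6]

so the chain groups are C_0 ≅ Z^7, C_1 ≅ Z^9.

∂_1: C_1 → C_0 maps an edge to its endpoints' difference, ∂[p,q] = q − p. For instance
  ∂[v_0,v_3] = [v_3] − [v_0].
As a 7×9 matrix over Z this has rank 6, with invariant factors (1,1,1,1,1,1).

Reading off H_k = ker ∂_k / im ∂_{k+1}:

  H_0: rank C_0 − rank ∂_1 = 7 − 6 = 1, and the invariant factors of ∂_1 are all 1, so H_0 ≅ Z.
  H_1: rank ker ∂_1 − rank ∂_2 = (9 − 6) − 0 = 3, and there is no ∂_2, so H_1 ≅ Z^3.

As a check, the Euler characteristic is 7 − 9 = -2, which agrees with 1 − 3 = -2.
(K is a triangulation of a wedge of 3 circles.)

H_0 = Z,  H_1 = Z^3.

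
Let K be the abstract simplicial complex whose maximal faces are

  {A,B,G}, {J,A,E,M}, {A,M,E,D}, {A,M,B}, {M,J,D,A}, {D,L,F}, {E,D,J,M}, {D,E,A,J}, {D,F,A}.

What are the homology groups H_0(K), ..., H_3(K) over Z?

Fix the vertex order A < B < D < E < F < G < J < L < M and write every simplex with vertices in increasing order. Then dim K = 3 and the simplices of K are:

  0-simplices (9): A, B, D, E, F, G, J, L, M
  1-simplices (18): AB, AD, AE, AF, AG, AJ, AM, BG, BM, DE, DF, DJ, DL, DM, EJ, EM, FL, JM
  2-simplices (14): ABG, ABM, ADE, ADF, ADJ, ADM, AEJ, AEM, AJM, DEJ, DEM, DFL, DJM, EJM
  3-simplices (5): ADEJ, ADEM, ADJM, AEJM, DEJM

Hence C_0 ≅ Z^9, C_1 ≅ Z^18, C_2 ≅ Z^14, C_3 ≅ Z^5.

∂_1: C_1 → C_0 sends each edge [p,q] (with p < q) to q − p. For instance
  ∂AF = F − A.
This gives a 9×18 integer matrix of rank 8; reducing to Smith normal form yields diagonal entries (1,1,1,1,1,1,1,1).

∂_2: C_2 → C_1 sends each 2-simplex [p,q,r] to [q,r] − [p,r] + [p,q]. For instance
  ∂DFL = FL − DL + DF,
  ∂ABG = BG − AG + AB.
As a 18×14 matrix over Z this has rank 10, with invariant factors (1,1,1,1,1,1,1,1,1,1).

∂_3: C_3 → C_2 sends each 3-simplex σ to the alternating sum Σ_i (−1)^i (σ with its i-th vertex removed). For instance
  ∂AEJM = EJM − AJM + AEM − AEJ,
  ∂ADEJ = DEJ − AEJ + ADJ − ADE.
The resulting 14×5 matrix has rank 4, and its Smith normal form has invariant factors (1,1,1,1).

Computing H_k = (kernel of ∂_k) / (image of ∂_{k+1}):

  H_0: rank C_0 − rank ∂_1 = 9 − 8 = 1, and the invariant factors of ∂_1 are all 1, so H_0 ≅ Z.
  H_1: rank ker ∂_1 − rank ∂_2 = (18 − 8) − 10 = 0, and the invariant factors of ∂_2 are all 1, so H_1 ≅ 0.
  H_2: rank ker ∂_2 − rank ∂_3 = (14 − 10) − 4 = 0, and the invariant factors of ∂_3 are all 1, so H_2 ≅ 0.
  H_3: rank ker ∂_3 − rank ∂_4 = (5 − 4) − 0 = 1, and there is no ∂_4, so H_3 ≅ Z.

H_0 ≅ Z,  H_1 = 0,  H_2 = 0,  H_3 ≅ Z.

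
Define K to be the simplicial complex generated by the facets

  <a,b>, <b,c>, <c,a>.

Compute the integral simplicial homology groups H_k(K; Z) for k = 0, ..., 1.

We work with the vertex ordering a < b < c. The simplices of K, each written with vertices in increasing order, are:

  0-simplices (3): a, b, c
  1-simplices (3): ab, ac, bc

Hence C_0 ≅ Z^3, C_1 ≅ Z^3.

The boundary map ∂_1: C_1 → C_0 maps an edge to its endpoints' difference, ∂[p,q] = q − p. For instance
  ∂ab = b − a.
This gives a 3×3 integer matrix of rank 2; reducing to Smith normal form yields diagonal entries (1,1).

From H_k ≅ ker(∂_k) / im(∂_{k+1}) we obtain:

  H_0: rank C_0 − rank ∂_1 = 3 − 2 = 1, and the invariant factors of ∂_1 are all 1, so H_0 ≅ Z.
  H_1: rank ker ∂_1 − rank ∂_2 = (3 − 2) − 0 = 1, and there is no ∂_2, so H_1 ≅ Z.

H_0 = Z,  H_1 = Z.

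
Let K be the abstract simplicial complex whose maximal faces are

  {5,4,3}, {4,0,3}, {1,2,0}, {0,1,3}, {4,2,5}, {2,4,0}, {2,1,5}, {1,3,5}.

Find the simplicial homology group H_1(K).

Fix the vertex order 0 < 1 < 2 < 3 < 4 < 5 and write every simplex with vertices in increasing order. Then dim K = 2 and the simplices of K are:

  0-simplices (6): [0], [1], [2], [3], [4], [5]
  1-simplices (12): [0,1], [0,2], [0,3], [0,4], [1,2], [1,3], [1,5], [2,4], [2,5], [3,4], [3,5], [4,5]
  2-simplices (8): [0,1,2], [0,1,3], [0,2,4], [0,3,4], [1,2,5], [1,3,5], [2,4,5], [3,4,5]

so the chain groups are C_0 ≅ Z^6, C_1 ≅ Z^12, C_2 ≅ Z^8.

∂_1: C_1 → C_0 maps an edge to its endpoints' difference, ∂[p,q] = q − p. For instance
  ∂[1,3] = [3] − [1].
This gives a 6×12 integer matrix of rank 5; reducing to Smith normal form yields diagonal entries (1,1,1,1,1).

∂_2: C_2 → C_1 acts by ∂[p,q,r] = [q,r] − [p,r] + [p,q]. For instance
  ∂[2,4,5] = [4,5] − [2,5] + [2,4],
  ∂[1,3,5] = [3,5] − [1,5] + [1,3].
This gives a 12×8 integer matrix of rank 7; reducing to Smith normal form yields diagonal entries (1,1,1,1,1,1,1).

Computing H_k = (kernel of ∂_k) / (image of ∂_{k+1}):

  H_1: rank ker ∂_1 − rank ∂_2 = (12 − 5) − 7 = 0, and the invariant factors of ∂_2 are all 1, so H_1 ≅ 0.

H_1 = 0.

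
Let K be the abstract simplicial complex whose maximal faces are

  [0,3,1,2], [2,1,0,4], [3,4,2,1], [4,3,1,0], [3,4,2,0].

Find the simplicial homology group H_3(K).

H_3 = Z.

Order the vertices as 0 < 1 < 2 < 3 < 4. Listing each simplex with vertices in this order, K has dimension 3 with simplices:

  0-simplices (5): [0], [1], [2], [3], [4]
  1-simplices (10): [0,1], [0,2], [0,3], [0,4], [1,2], [1,3], [1,4], [2,3], [2,4], [3,4]
  2-simplices (10): [0,1,2], [0,1,3], [0,1,4], [0,2,3], [0,2,4], [0,3,4], [1,2,3], [1,2,4], [1,3,4], [2,3,4]
  3-simplices (5): [0,1,2,3], [0,1,2,4], [0,1,3,4], [0,2,3,4], [1,2,3,4]

giving chain groups C_0 ≅ Z^5, C_1 ≅ Z^10, C_2 ≅ Z^10, C_3 ≅ Z^5.

Boundary ∂_1: C_1 → C_0 maps an edge to its endpoints' difference, ∂[p,q] = q − p. For instance
  ∂[3,4] = [4] − [3].
The 5×10 boundary matrix has rank 4 and Smith normal form diag(1,1,1,1).

The boundary map ∂_2: C_2 → C_1 sends each 2-simplex [p,q,r] to [q,r] − [p,r] + [p,q]. For instance
  ∂[1,2,3] = [2,3] − [1,3] + [1,2],
  ∂[0,1,3] = [1,3] − [0,3] + [0,1].
The 10×10 boundary matrix has rank 6 and Smith normal form diag(1,1,1,1,1,1).

Boundary ∂_3: C_3 → C_2 sends each 3-simplex σ to the alternating sum Σ_i (−1)^i (σ with its i-th vertex removed). For instance
  ∂[1,2,3,4] = [2,3,4] − [1,3,4] + [1,2,4] − [1,2,3],
  ∂[0,1,2,4] = [1,2,4] − [0,2,4] + [0,1,4] − [0,1,2].
As a 10×5 matrix over Z this has rank 4, with invariant factors (1,1,1,1).

Reading off H_k = ker ∂_k / im ∂_{k+1}:

  H_3: rank ker ∂_3 − rank ∂_4 = (5 − 4) − 0 = 1, and there is no ∂_4, so H_3 ≅ Z.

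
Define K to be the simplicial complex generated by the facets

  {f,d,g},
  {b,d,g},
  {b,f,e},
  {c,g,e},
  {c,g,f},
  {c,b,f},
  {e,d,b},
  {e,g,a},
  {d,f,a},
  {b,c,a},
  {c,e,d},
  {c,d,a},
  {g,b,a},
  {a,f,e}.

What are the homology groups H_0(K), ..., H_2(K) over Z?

H_0 = Z,  H_1 = Z^2,  H_2 = Z.

We work with the vertex ordering a < b < c < d < e < f < g. The simplices of K, each written with vertices in increasing order, are:

  0-simplices (7): a, b, c, d, e, f, g
  1-simplices (21): ab, ac, ad, ae, af, ag, bc, bd, be, bf, bg, cd, ce, cf, cg, de, df, dg, ef, eg, fg
  2-simplices (14): abc, abg, acd, adf, aef, aeg, bcf, bde, bdg, bef, cde, ceg, cfg, dfg

so the chain groups are C_0 ≅ Z^7, C_1 ≅ Z^21, C_2 ≅ Z^14.

Boundary ∂_1: C_1 → C_0 sends each edge [p,q] (with p < q) to q − p.
The 7×21 boundary matrix has rank 6 and Smith normal form diag(1,1,1,1,1,1).

The boundary map ∂_2: C_2 → C_1 maps a triangle to the signed sum of its edges. For instance
  ∂cfg = fg − cg + cf,
  ∂abg = bg − ag + ab.
As a 21×14 matrix over Z this has rank 13, with invariant factors (1,1,1,1,1,1,1,1,1,1,1,1,1).

Reading off H_k = ker ∂_k / im ∂_{k+1}:

  H_0: rank C_0 − rank ∂_1 = 7 − 6 = 1, and the invariant factors of ∂_1 are all 1, so H_0 = Z.
  H_1: rank ker ∂_1 − rank ∂_2 = (21 − 6) − 13 = 2, and the invariant factors of ∂_2 are all 1, so H_1 = Z^2.
  H_2: rank ker ∂_2 − rank ∂_3 = (14 − 13) − 0 = 1, and there is no ∂_3, so H_2 = Z.

As a check, the Euler characteristic is 7 − 21 + 14 = 0, which agrees with 1 − 2 + 1 = 0.
(K is a triangulation of the torus T^2.)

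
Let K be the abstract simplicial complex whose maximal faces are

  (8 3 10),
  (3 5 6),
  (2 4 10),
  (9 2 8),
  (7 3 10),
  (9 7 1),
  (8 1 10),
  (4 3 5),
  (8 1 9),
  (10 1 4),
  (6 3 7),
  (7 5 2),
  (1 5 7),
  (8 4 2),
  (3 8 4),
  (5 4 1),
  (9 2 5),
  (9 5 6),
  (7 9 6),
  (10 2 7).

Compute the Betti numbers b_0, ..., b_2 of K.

K has 10 vertices, 30 edges, 20 triangles.
rank ∂_0 = 0, rank ∂_1 = 9 ⇒ b_0 = 10 − 0 − 9 = 1; all invariant factors of ∂_1 are 1 so no torsion. So H_0 = Z.
rank ∂_1 = 9, rank ∂_2 = 20 ⇒ b_1 = 30 − 9 − 20 = 1; ∂_2 has invariant factor(s) [2] giving torsion. So H_1 = Z ⊕ Z_2.
rank ∂_2 = 20, rank ∂_3 = 0 ⇒ b_2 = 20 − 20 − 0 = 0. So H_2 = 0.

b_0 = 1, b_1 = 1, b_2 = 0.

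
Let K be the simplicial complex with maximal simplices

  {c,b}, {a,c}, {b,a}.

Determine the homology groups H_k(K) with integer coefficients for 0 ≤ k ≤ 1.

Take the total order a < b < c on the vertex set. Then K (dimension 1) consists of the simplices:

  0-simplices (3): a, b, c
  1-simplices (3): ab, ac, bc

giving chain groups C_0 ≅ Z^3, C_1 ≅ Z^3.

The boundary map ∂_1: C_1 → C_0 maps an edge to its endpoints' difference, ∂[p,q] = q − p.
The resulting 3×3 matrix has rank 2, and its Smith normal form has invariant factors (1,1).

Now H_k = ker ∂_k / im ∂_{k+1}, so:

  H_0: rank C_0 − rank ∂_1 = 3 − 2 = 1, and the invariant factors of ∂_1 are all 1, so H_0 = Z.
  H_1: rank ker ∂_1 − rank ∂_2 = (3 − 2) − 0 = 1, and there is no ∂_2, so H_1 = Z.

(K is a triangulation of the circle S^1.)

H_0 = Z,  H_1 = Z.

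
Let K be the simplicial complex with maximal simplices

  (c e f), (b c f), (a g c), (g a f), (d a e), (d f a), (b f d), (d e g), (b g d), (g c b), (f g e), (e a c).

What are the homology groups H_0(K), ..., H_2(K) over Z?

H_0 ≅ Z,  H_1 ≅ Z/2Z,  H_2 = 0.

We work with the vertex ordering a < b < c < d < e < f < g. The simplices of K, each written with vertices in increasing order, are:

  0-simplices (7): a, b, c, d, e, f, g
  1-simplices (18): ac, ad, ae, af, ag, bc, bd, bf, bg, ce, cf, cg, de, df, dg, ef, eg, fg
  2-simplices (12): ace, acg, ade, adf, afg, bcf, bcg, bdf, bdg, cef, deg, efg

giving chain groups C_0 ≅ Z^7, C_1 ≅ Z^18, C_2 ≅ Z^12.

The boundary map ∂_1: C_1 → C_0 sends each edge [p,q] (with p < q) to q − p.
As a 7×18 matrix over Z this has rank 6, with invariant factors (1,1,1,1,1,1).

Boundary ∂_2: C_2 → C_1 maps a triangle to the signed sum of its edges. For instance
  ∂bdg = dg − bg + bd,
  ∂bcf = cf − bf + bc.
As a 18×12 matrix over Z this has rank 12, with invariant factors (1,1,1,1,1,1,1,1,1,1,1,2).

From H_k ≅ ker(∂_k) / im(∂_{k+1}) we obtain:

  H_0: rank C_0 − rank ∂_1 = 7 − 6 = 1, and the invariant factors of ∂_1 are all 1, so H_0 ≅ Z.
  H_1: rank ker ∂_1 − rank ∂_2 = (18 − 6) − 12 = 0, and ∂_2 has invariant factor 2 > 1, so H_1 ≅ Z/2Z.
  H_2: rank ker ∂_2 − rank ∂_3 = (12 − 12) − 0 = 0, and there is no ∂_3, so H_2 ≅ 0.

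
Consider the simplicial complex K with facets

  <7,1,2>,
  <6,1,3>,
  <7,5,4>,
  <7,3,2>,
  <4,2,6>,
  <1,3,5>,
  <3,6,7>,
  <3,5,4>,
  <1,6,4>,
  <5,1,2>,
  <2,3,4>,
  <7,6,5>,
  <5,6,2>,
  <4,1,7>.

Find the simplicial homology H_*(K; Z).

Fix the vertex order 1 < 2 < 3 < 4 < 5 < 6 < 7 and write every simplex with vertices in increasing order. Then dim K = 2 and the simplices of K are:

  0-simplices (7): [1], [2], [3], [4], [5], [6], [7]
  1-simplices (21): [1,2], [1,3], [1,4], [1,5], [1,6], [1,7], [2,3], [2,4], [2,5], [2,6], [2,7], [3,4], [3,5], [3,6], [3,7], [4,5], [4,6], [4,7], [5,6], [5,7], [6,7]
  2-simplices (14): [1,2,5], [1,2,7], [1,3,5], [1,3,6], [1,4,6], [1,4,7], [2,3,4], [2,3,7], [2,4,6], [2,5,6], [3,4,5], [3,6,7], [4,5,7], [5,6,7]

so the chain groups are C_0 ≅ Z^7, C_1 ≅ Z^21, C_2 ≅ Z^14.

Boundary ∂_1: C_1 → C_0 is given by ∂[p,q] = [q] − [p]. For instance
  ∂[2,4] = [4] − [2].
The 7×21 boundary matrix has rank 6 and Smith normal form diag(1,1,1,1,1,1).

The boundary map ∂_2: C_2 → C_1 sends each 2-simplex [p,q,r] to [q,r] − [p,r] + [p,q]. For instance
  ∂[1,2,7] = [2,7] − [1,7] + [1,2],
  ∂[1,4,6] = [4,6] − [1,6] + [1,4].
As a 21×14 matrix over Z this has rank 13, with invariant factors (1,1,1,1,1,1,1,1,1,1,1,1,1).

Now H_k = ker ∂_k / im ∂_{k+1}, so:

  H_0: rank C_0 − rank ∂_1 = 7 − 6 = 1, and the invariant factors of ∂_1 are all 1, so H_0 ≅ Z.
  H_1: rank ker ∂_1 − rank ∂_2 = (21 − 6) − 13 = 2, and the invariant factors of ∂_2 are all 1, so H_1 ≅ Z^2.
  H_2: rank ker ∂_2 − rank ∂_3 = (14 − 13) − 0 = 1, and there is no ∂_3, so H_2 ≅ Z.

H_0 = Z,  H_1 = Z^2,  H_2 = Z.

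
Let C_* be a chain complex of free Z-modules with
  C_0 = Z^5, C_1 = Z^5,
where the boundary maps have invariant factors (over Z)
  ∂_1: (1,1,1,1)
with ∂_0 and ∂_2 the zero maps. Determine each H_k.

H_0: b_0 = 5 − 0 − 4 = 1; torsion from ∂_1 factors > 1: none. So H_0 ≅ Z.
H_1: b_1 = 5 − 4 − 0 = 1; torsion from ∂_2 factors > 1: none. So H_1 ≅ Z.

H_0 ≅ Z,  H_1 ≅ Z.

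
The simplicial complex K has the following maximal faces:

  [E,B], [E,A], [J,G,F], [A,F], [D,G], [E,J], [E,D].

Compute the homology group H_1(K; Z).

Take the total order A < B < D < E < F < G < J on the vertex set. Then K (dimension 2) consists of the simplices:

  0-simplices (7): A, B, D, E, F, G, J
  1-simplices (9): AE, AF, BE, DE, DG, EJ, FG, FJ, GJ
  2-simplices (1): FGJ

Hence C_0 ≅ Z^7, C_1 ≅ Z^9, C_2 ≅ Z^1.

Boundary ∂_1: C_1 → C_0 sends each edge [p,q] (with p < q) to q − p.
This gives a 7×9 integer matrix of rank 6; reducing to Smith normal form yields diagonal entries (1,1,1,1,1,1).

Boundary ∂_2: C_2 → C_1 sends each 2-simplex [p,q,r] to [q,r] − [p,r] + [p,q]. For instance
  ∂FGJ = GJ − FJ + FG.
The resulting 9×1 matrix has rank 1, and its Smith normal form has invariant factors (1).

Computing H_k = (kernel of ∂_k) / (image of ∂_{k+1}):

  H_1: rank ker ∂_1 − rank ∂_2 = (9 − 6) − 1 = 2, and the invariant factors of ∂_2 are all 1, so H_1 = Z^2.

H_1 ≅ Z^2.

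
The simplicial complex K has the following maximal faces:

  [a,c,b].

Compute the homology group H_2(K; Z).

K has 3 vertices, 3 edges, 1 triangle.
rank ∂_2 = 1, rank ∂_3 = 0 ⇒ b_2 = 1 − 1 − 0 = 0. So H_2 = 0.

H_2 = 0.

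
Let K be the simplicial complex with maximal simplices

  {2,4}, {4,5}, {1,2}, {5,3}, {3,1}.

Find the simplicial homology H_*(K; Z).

K has 5 vertices, 5 edges.
rank ∂_0 = 0, rank ∂_1 = 4 ⇒ b_0 = 5 − 0 − 4 = 1; all invariant factors of ∂_1 are 1 so no torsion. So H_0 ≅ Z.
rank ∂_1 = 4, rank ∂_2 = 0 ⇒ b_1 = 5 − 4 − 0 = 1. So H_1 ≅ Z.

H_0 ≅ Z,  H_1 ≅ Z.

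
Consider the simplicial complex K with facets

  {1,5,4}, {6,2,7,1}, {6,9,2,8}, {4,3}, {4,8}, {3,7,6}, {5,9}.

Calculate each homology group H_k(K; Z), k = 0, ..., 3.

H_0 ≅ Z,  H_1 ≅ Z^3,  H_2 = 0,  H_3 = 0.

We work with the vertex ordering 1 < 2 < 3 < 4 < 5 < 6 < 7 < 8 < 9. The simplices of K, each written with vertices in increasing order, are:

  0-simplices (9): [1], [2], [3], [4], [5], [6], [7], [8], [9]
  1-simplices (19): [1,2], [1,4], [1,5], [1,6], [1,7], [2,6], [2,7], [2,8], [2,9], [3,4], [3,6], [3,7], [4,5], [4,8], [5,9], [6,7], [6,8], [6,9], [8,9]
  2-simplices (10): [1,2,6], [1,2,7], [1,4,5], [1,6,7], [2,6,7], [2,6,8], [2,6,9], [2,8,9], [3,6,7], [6,8,9]
  3-simplices (2): [1,2,6,7], [2,6,8,9]

so the chain groups are C_0 ≅ Z^9, C_1 ≅ Z^19, C_2 ≅ Z^10, C_3 ≅ Z^2.

Boundary ∂_1: C_1 → C_0 maps an edge to its endpoints' difference, ∂[p,q] = q − p. For instance
  ∂[6,8] = [8] − [6].
This gives a 9×19 integer matrix of rank 8; reducing to Smith normal form yields diagonal entries (1,1,1,1,1,1,1,1).

Boundary ∂_2: C_2 → C_1 acts by ∂[p,q,r] = [q,r] − [p,r] + [p,q]. For instance
  ∂[2,8,9] = [8,9] − [2,9] + [2,8],
  ∂[2,6,7] = [6,7] − [2,7] + [2,6].
The 19×10 boundary matrix has rank 8 and Smith normal form diag(1,1,1,1,1,1,1,1).

The boundary map ∂_3: C_3 → C_2 sends each 3-simplex σ to the alternating sum Σ_i (−1)^i (σ with its i-th vertex removed). For instance
  ∂[1,2,6,7] = [2,6,7] − [1,6,7] + [1,2,7] − [1,2,6],
  ∂[2,6,8,9] = [6,8,9] − [2,8,9] + [2,6,9] − [2,6,8].
As a 10×2 matrix over Z this has rank 2, with invariant factors (1,1).

Now H_k = ker ∂_k / im ∂_{k+1}, so:

  H_0: rank C_0 − rank ∂_1 = 9 − 8 = 1, and the invariant factors of ∂_1 are all 1, so H_0 ≅ Z.
  H_1: rank ker ∂_1 − rank ∂_2 = (19 − 8) − 8 = 3, and the invariant factors of ∂_2 are all 1, so H_1 ≅ Z^3.
  H_2: rank ker ∂_2 − rank ∂_3 = (10 − 8) − 2 = 0, and the invariant factors of ∂_3 are all 1, so H_2 ≅ 0.
  H_3: rank ker ∂_3 − rank ∂_4 = (2 − 2) − 0 = 0, and there is no ∂_4, so H_3 ≅ 0.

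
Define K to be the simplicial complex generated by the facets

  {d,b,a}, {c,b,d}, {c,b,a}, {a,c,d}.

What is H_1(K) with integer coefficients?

H_1 = 0.

We work with the vertex ordering a < b < c < d. The simplices of K, each written with vertices in increasing order, are:

  0-simplices (4): a, b, c, d
  1-simplices (6): ab, ac, ad, bc, bd, cd
  2-simplices (4): abc, abd, acd, bcd

Hence C_0 ≅ Z^4, C_1 ≅ Z^6, C_2 ≅ Z^4.

Boundary ∂_1: C_1 → C_0 sends each edge [p,q] (with p < q) to q − p. For instance
  ∂ab = b − a.
This gives a 4×6 integer matrix of rank 3; reducing to Smith normal form yields diagonal entries (1,1,1).

∂_2: C_2 → C_1 sends each 2-simplex [p,q,r] to [q,r] − [p,r] + [p,q]. For instance
  ∂abc = bc − ac + ab,
  ∂bcd = cd − bd + bc.
As a 6×4 matrix over Z this has rank 3, with invariant factors (1,1,1).

Computing H_k = (kernel of ∂_k) / (image of ∂_{k+1}):

  H_1: rank ker ∂_1 − rank ∂_2 = (6 − 3) − 3 = 0, and the invariant factors of ∂_2 are all 1, so H_1 = 0.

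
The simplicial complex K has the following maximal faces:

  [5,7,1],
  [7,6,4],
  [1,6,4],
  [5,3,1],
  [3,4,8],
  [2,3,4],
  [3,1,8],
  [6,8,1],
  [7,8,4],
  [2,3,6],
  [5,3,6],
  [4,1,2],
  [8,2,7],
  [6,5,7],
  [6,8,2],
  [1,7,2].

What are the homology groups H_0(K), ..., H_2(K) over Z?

We work with the vertex ordering 1 < 2 < 3 < 4 < 5 < 6 < 7 < 8. The simplices of K, each written with vertices in increasing order, are:

  0-simplices (8): [1], [2], [3], [4], [5], [6], [7], [8]
  1-simplices (24): (24 of them)
  2-simplices (16): [1,2,4], [1,2,7], [1,3,5], [1,3,8], [1,4,6], [1,5,7], [1,6,8], [2,3,4], [2,3,6], [2,6,8], [2,7,8], [3,4,8], [3,5,6], [4,6,7], [4,7,8], [5,6,7]

giving chain groups C_0 ≅ Z^8, C_1 ≅ Z^24, C_2 ≅ Z^16.

Boundary ∂_1: C_1 → C_0 maps an edge to its endpoints' difference, ∂[p,q] = q − p.
The 8×24 boundary matrix has rank 7 and Smith normal form diag(1,1,1,1,1,1,1).

∂_2: C_2 → C_1 sends each 2-simplex [p,q,r] to [q,r] − [p,r] + [p,q]. For instance
  ∂[1,3,5] = [3,5] − [1,5] + [1,3],
  ∂[1,5,7] = [5,7] − [1,7] + [1,5].
As a 24×16 matrix over Z this has rank 15, with invariant factors (1,1,1,1,1,1,1,1,1,1,1,1,1,1,1).

Now H_k = ker ∂_k / im ∂_{k+1}, so:

  H_0: rank C_0 − rank ∂_1 = 8 − 7 = 1, and the invariant factors of ∂_1 are all 1, so H_0 ≅ Z.
  H_1: rank ker ∂_1 − rank ∂_2 = (24 − 7) − 15 = 2, and the invariant factors of ∂_2 are all 1, so H_1 ≅ Z^2.
  H_2: rank ker ∂_2 − rank ∂_3 = (16 − 15) − 0 = 1, and there is no ∂_3, so H_2 ≅ Z.

H_0 ≅ Z,  H_1 ≅ Z^2,  H_2 ≅ Z.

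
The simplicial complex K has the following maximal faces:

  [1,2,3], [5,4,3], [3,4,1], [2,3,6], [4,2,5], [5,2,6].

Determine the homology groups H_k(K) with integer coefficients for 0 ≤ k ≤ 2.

We work with the vertex ordering 1 < 2 < 3 < 4 < 5 < 6. The simplices of K, each written with vertices in increasing order, are:

  0-simplices (6): [1], [2], [3], [4], [5], [6]
  1-simplices (12): [1,2], [1,3], [1,4], [2,3], [2,4], [2,5], [2,6], [3,4], [3,5], [3,6], [4,5], [5,6]
  2-simplices (6): [1,2,3], [1,3,4], [2,3,6], [2,4,5], [2,5,6], [3,4,5]

so the chain groups are C_0 ≅ Z^6, C_1 ≅ Z^12, C_2 ≅ Z^6.

The boundary map ∂_1: C_1 → C_0 sends each edge [p,q] (with p < q) to q − p.
The 6×12 boundary matrix has rank 5 and Smith normal form diag(1,1,1,1,1).

∂_2: C_2 → C_1 sends each 2-simplex [p,q,r] to [q,r] − [p,r] + [p,q]. For instance
  ∂[3,4,5] = [4,5] − [3,5] + [3,4],
  ∂[1,3,4] = [3,4] − [1,4] + [1,3].
The 12×6 boundary matrix has rank 6 and Smith normal form diag(1,1,1,1,1,1).

Now H_k = ker ∂_k / im ∂_{k+1}, so:

  H_0: rank C_0 − rank ∂_1 = 6 − 5 = 1, and the invariant factors of ∂_1 are all 1, so H_0 = Z.
  H_1: rank ker ∂_1 − rank ∂_2 = (12 − 5) − 6 = 1, and the invariant factors of ∂_2 are all 1, so H_1 = Z.
  H_2: rank ker ∂_2 − rank ∂_3 = (6 − 6) − 0 = 0, and there is no ∂_3, so H_2 = 0.

As a check, the Euler characteristic is 6 − 12 + 6 = 0, which agrees with 1 − 1 + 0 = 0.

H_0 = Z,  H_1 = Z,  H_2 = 0.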